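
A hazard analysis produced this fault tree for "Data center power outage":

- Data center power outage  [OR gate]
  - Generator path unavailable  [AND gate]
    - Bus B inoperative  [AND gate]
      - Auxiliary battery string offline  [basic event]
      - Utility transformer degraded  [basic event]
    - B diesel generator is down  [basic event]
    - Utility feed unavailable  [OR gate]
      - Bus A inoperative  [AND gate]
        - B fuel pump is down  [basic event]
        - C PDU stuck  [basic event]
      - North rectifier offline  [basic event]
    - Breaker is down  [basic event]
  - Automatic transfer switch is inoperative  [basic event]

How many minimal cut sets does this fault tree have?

Bus B inoperative [AND]: one cut set from each child combined → 1 × 1 = 1 cut set(s).
Bus A inoperative [AND]: one cut set from each child combined → 1 × 1 = 1 cut set(s).
Utility feed unavailable [OR]: union of children's cut sets → 2 cut set(s).
Generator path unavailable [AND]: one cut set from each child combined → 1 × 1 × 2 × 1 = 2 cut set(s).
Data center power outage [OR]: union of children's cut sets → 3 cut set(s).
Minimal cut sets: {Auxiliary battery string offline, B diesel generator is down, B fuel pump is down, Breaker is down, C PDU stuck, Utility transformer degraded}; {Auxiliary battery string offline, B diesel generator is down, Breaker is down, North rectifier offline, Utility transformer degraded}; {Automatic transfer switch is inoperative}.

3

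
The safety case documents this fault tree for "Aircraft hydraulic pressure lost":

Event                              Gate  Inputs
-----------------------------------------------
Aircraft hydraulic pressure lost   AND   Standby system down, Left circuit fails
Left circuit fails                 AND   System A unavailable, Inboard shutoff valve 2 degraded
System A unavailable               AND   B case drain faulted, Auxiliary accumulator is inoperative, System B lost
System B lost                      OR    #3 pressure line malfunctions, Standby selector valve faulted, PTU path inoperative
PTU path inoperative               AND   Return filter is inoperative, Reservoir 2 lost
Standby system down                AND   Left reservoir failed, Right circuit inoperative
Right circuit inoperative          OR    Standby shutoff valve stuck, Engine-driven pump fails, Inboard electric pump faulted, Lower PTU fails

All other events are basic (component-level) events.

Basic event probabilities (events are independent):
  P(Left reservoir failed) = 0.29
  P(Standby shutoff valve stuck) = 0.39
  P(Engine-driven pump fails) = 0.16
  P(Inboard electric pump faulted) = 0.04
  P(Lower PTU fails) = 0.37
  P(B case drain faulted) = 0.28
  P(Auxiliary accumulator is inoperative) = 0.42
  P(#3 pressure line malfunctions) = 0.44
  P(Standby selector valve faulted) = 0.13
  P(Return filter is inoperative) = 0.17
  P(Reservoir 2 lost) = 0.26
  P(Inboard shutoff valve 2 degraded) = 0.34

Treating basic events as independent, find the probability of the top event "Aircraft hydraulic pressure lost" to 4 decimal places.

0.0043

P(Right circuit inoperative) [OR] = 1 − (1−0.39) × (1−0.16) × (1−0.04) × (1−0.37) = 0.690100
P(Standby system down) [AND] = 0.29 × 0.690100 = 0.200129
P(PTU path inoperative) [AND] = 0.17 × 0.26 = 0.044200
P(System B lost) [OR] = 1 − (1−0.44) × (1−0.13) × (1−0.044200) = 0.534334
P(System A unavailable) [AND] = 0.28 × 0.42 × 0.534334 = 0.062838
P(Left circuit fails) [AND] = 0.062838 × 0.34 = 0.021365
P(Aircraft hydraulic pressure lost) [AND] = 0.200129 × 0.021365 = 0.004276
Rounded to 4 decimal places: P(Aircraft hydraulic pressure lost) ≈ 0.0043.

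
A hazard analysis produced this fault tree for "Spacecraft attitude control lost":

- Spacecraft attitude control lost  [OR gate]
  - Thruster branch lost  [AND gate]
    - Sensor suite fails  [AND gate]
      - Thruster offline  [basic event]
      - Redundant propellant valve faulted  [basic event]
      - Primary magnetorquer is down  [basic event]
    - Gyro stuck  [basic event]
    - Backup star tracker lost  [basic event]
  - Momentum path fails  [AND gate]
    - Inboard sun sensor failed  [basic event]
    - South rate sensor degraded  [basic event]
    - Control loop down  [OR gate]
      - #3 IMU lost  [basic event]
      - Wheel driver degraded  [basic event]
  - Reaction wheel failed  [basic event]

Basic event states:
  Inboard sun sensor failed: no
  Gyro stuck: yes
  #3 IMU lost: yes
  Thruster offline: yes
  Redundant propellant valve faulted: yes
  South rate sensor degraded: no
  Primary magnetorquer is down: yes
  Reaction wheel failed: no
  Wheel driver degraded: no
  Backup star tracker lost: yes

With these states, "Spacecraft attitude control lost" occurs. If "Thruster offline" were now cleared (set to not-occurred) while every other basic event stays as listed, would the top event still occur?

No

Counterfactual: set "Thruster offline" to not occurred.
Sensor suite fails [AND]: Thruster offline=not, Redundant propellant valve faulted=occurs, Primary magnetorquer is down=occurs → not all inputs occur → does not occur.
Thruster branch lost [AND]: Sensor suite fails=not, Gyro stuck=occurs, Backup star tracker lost=occurs → not all inputs occur → does not occur.
Control loop down [OR]: #3 IMU lost=occurs, Wheel driver degraded=not → at least one input occurs → occurs.
Momentum path fails [AND]: Inboard sun sensor failed=not, South rate sensor degraded=not, Control loop down=occurs → not all inputs occur → does not occur.
Spacecraft attitude control lost [OR]: Thruster branch lost=not, Momentum path fails=not, Reaction wheel failed=not → no input occurs → does not occur.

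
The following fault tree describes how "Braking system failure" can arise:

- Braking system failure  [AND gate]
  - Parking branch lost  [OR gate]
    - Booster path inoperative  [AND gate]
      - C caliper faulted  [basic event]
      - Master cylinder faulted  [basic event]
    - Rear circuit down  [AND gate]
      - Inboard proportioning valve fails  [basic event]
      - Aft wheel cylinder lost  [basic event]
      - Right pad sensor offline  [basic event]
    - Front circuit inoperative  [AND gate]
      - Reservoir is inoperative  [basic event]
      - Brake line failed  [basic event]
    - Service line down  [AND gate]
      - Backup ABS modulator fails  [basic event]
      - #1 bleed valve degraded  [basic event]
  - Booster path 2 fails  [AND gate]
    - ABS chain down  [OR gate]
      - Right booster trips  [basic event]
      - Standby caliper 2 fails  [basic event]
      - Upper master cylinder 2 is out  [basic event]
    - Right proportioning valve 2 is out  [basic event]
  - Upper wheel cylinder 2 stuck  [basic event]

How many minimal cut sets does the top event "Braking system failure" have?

12

Booster path inoperative [AND]: one cut set from each child combined → 1 × 1 = 1 cut set(s).
Rear circuit down [AND]: one cut set from each child combined → 1 × 1 × 1 = 1 cut set(s).
Front circuit inoperative [AND]: one cut set from each child combined → 1 × 1 = 1 cut set(s).
Service line down [AND]: one cut set from each child combined → 1 × 1 = 1 cut set(s).
Parking branch lost [OR]: union of children's cut sets → 4 cut set(s).
ABS chain down [OR]: union of children's cut sets → 3 cut set(s).
Booster path 2 fails [AND]: one cut set from each child combined → 3 × 1 = 3 cut set(s).
Braking system failure [AND]: one cut set from each child combined → 4 × 3 × 1 = 12 cut set(s).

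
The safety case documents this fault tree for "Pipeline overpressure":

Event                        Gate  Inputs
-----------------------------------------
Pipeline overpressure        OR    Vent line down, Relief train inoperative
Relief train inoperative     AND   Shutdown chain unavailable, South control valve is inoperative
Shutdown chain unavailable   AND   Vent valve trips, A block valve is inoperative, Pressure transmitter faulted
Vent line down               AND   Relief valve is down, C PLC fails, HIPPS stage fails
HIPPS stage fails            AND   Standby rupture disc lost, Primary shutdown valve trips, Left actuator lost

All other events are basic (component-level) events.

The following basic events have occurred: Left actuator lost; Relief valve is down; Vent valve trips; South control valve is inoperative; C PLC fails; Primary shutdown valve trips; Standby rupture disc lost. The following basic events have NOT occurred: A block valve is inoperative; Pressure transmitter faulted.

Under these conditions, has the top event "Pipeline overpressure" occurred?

Yes

HIPPS stage fails [AND]: Standby rupture disc lost=occurs, Primary shutdown valve trips=occurs, Left actuator lost=occurs → all inputs occur → occurs.
Vent line down [AND]: Relief valve is down=occurs, C PLC fails=occurs, HIPPS stage fails=occurs → all inputs occur → occurs.
Shutdown chain unavailable [AND]: Vent valve trips=occurs, A block valve is inoperative=not, Pressure transmitter faulted=not → not all inputs occur → does not occur.
Relief train inoperative [AND]: Shutdown chain unavailable=not, South control valve is inoperative=occurs → not all inputs occur → does not occur.
Pipeline overpressure [OR]: Vent line down=occurs, Relief train inoperative=not → at least one input occurs → occurs.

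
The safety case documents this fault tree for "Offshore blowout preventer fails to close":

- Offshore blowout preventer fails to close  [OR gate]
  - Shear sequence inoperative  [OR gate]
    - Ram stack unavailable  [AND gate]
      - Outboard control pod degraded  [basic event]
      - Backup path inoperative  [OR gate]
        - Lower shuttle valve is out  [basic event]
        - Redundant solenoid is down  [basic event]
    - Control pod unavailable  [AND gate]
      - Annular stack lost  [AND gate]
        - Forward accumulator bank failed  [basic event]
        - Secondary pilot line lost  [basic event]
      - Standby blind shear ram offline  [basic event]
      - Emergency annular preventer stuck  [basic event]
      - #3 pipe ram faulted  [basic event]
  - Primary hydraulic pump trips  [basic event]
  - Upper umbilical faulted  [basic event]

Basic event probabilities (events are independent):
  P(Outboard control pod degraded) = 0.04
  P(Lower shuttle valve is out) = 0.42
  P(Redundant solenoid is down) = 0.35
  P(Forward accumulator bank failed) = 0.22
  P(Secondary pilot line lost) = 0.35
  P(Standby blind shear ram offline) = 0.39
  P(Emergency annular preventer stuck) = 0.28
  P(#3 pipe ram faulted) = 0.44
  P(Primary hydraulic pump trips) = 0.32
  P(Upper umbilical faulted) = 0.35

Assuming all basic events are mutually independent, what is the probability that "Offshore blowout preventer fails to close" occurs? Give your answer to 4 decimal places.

0.5706

P(Backup path inoperative) [OR] = 1 − (1−0.42) × (1−0.35) = 0.623000
P(Ram stack unavailable) [AND] = 0.04 × 0.623000 = 0.024920
P(Annular stack lost) [AND] = 0.22 × 0.35 = 0.077000
P(Control pod unavailable) [AND] = 0.077000 × 0.39 × 0.28 × 0.44 = 0.003700
P(Shear sequence inoperative) [OR] = 1 − (1−0.024920) × (1−0.003700) = 0.028528
P(Offshore blowout preventer fails to close) [OR] = 1 − (1−0.028528) × (1−0.32) × (1−0.35) = 0.570609
Rounded to 4 decimal places: P(Offshore blowout preventer fails to close) ≈ 0.5706.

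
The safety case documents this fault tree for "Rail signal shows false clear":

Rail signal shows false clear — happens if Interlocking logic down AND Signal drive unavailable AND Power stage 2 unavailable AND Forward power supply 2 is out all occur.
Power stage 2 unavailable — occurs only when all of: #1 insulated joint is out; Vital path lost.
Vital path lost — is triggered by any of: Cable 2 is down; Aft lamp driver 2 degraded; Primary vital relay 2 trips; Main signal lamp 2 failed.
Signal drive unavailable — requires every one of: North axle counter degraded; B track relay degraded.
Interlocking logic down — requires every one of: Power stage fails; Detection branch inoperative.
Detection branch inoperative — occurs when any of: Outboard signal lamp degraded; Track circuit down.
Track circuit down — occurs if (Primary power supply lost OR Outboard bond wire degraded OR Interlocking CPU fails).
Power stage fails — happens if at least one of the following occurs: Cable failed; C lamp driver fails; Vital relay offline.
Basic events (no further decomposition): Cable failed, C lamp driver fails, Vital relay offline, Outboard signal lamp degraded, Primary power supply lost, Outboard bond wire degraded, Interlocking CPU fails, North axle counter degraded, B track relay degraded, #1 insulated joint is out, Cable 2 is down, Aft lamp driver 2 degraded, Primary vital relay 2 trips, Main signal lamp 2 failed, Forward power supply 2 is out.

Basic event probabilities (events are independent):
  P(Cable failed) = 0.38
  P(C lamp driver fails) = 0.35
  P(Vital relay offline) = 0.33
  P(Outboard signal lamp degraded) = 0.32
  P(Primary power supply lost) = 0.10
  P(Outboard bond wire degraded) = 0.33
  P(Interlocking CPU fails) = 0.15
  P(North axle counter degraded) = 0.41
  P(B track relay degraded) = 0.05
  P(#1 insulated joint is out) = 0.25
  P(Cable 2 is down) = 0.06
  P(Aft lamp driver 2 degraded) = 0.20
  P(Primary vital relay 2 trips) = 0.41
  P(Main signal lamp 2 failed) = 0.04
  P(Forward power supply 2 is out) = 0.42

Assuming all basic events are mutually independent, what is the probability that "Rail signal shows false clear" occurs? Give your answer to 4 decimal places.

P(Power stage fails) [OR] = 1 − (1−0.38) × (1−0.35) × (1−0.33) = 0.729990
P(Track circuit down) [OR] = 1 − (1−0.10) × (1−0.33) × (1−0.15) = 0.487450
P(Detection branch inoperative) [OR] = 1 − (1−0.32) × (1−0.487450) = 0.651466
P(Interlocking logic down) [AND] = 0.729990 × 0.651466 = 0.475564
P(Signal drive unavailable) [AND] = 0.41 × 0.05 = 0.020500
P(Vital path lost) [OR] = 1 − (1−0.06) × (1−0.20) × (1−0.41) × (1−0.04) = 0.574067
P(Power stage 2 unavailable) [AND] = 0.25 × 0.574067 = 0.143517
P(Rail signal shows false clear) [AND] = 0.475564 × 0.020500 × 0.143517 × 0.42 = 0.000588
Rounded to 4 decimal places: P(Rail signal shows false clear) ≈ 0.0006.

0.0006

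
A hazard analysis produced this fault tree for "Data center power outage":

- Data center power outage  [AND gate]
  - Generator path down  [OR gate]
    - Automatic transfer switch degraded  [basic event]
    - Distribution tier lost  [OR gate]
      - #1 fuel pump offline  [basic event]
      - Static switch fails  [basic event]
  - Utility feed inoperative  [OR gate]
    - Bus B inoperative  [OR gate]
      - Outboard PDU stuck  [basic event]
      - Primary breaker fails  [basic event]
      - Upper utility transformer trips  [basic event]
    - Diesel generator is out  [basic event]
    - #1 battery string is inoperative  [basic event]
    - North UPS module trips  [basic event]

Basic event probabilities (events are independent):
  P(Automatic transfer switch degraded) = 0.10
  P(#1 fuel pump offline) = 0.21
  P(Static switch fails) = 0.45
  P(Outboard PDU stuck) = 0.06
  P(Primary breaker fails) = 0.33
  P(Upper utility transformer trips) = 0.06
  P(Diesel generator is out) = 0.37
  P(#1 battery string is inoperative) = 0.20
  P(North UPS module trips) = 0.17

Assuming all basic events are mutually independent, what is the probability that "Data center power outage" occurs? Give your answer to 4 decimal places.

0.4581

P(Distribution tier lost) [OR] = 1 − (1−0.21) × (1−0.45) = 0.565500
P(Generator path down) [OR] = 1 − (1−0.10) × (1−0.565500) = 0.608950
P(Bus B inoperative) [OR] = 1 − (1−0.06) × (1−0.33) × (1−0.06) = 0.407988
P(Utility feed inoperative) [OR] = 1 − (1−0.407988) × (1−0.37) × (1−0.20) × (1−0.17) = 0.752350
P(Data center power outage) [AND] = 0.608950 × 0.752350 = 0.458144
Rounded to 4 decimal places: P(Data center power outage) ≈ 0.4581.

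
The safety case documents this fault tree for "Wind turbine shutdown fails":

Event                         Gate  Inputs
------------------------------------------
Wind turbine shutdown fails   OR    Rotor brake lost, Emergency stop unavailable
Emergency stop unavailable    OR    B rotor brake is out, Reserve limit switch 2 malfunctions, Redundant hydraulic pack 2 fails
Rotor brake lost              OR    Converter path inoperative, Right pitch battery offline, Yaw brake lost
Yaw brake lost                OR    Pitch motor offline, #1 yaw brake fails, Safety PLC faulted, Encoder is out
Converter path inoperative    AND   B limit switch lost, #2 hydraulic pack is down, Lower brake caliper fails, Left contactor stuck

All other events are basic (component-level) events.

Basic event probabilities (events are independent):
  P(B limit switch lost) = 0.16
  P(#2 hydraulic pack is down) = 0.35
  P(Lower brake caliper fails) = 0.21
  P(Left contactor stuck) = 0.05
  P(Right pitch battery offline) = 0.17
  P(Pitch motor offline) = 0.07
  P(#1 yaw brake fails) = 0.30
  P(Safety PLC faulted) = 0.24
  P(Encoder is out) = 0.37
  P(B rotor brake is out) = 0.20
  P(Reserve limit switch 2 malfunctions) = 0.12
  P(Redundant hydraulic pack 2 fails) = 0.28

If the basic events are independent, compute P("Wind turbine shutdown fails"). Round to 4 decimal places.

0.8689

P(Converter path inoperative) [AND] = 0.16 × 0.35 × 0.21 × 0.05 = 0.000588
P(Yaw brake lost) [OR] = 1 − (1−0.07) × (1−0.30) × (1−0.24) × (1−0.37) = 0.688301
P(Rotor brake lost) [OR] = 1 − (1−0.000588) × (1−0.17) × (1−0.688301) = 0.741442
P(Emergency stop unavailable) [OR] = 1 − (1−0.20) × (1−0.12) × (1−0.28) = 0.493120
P(Wind turbine shutdown fails) [OR] = 1 − (1−0.741442) × (1−0.493120) = 0.868942
Rounded to 4 decimal places: P(Wind turbine shutdown fails) ≈ 0.8689.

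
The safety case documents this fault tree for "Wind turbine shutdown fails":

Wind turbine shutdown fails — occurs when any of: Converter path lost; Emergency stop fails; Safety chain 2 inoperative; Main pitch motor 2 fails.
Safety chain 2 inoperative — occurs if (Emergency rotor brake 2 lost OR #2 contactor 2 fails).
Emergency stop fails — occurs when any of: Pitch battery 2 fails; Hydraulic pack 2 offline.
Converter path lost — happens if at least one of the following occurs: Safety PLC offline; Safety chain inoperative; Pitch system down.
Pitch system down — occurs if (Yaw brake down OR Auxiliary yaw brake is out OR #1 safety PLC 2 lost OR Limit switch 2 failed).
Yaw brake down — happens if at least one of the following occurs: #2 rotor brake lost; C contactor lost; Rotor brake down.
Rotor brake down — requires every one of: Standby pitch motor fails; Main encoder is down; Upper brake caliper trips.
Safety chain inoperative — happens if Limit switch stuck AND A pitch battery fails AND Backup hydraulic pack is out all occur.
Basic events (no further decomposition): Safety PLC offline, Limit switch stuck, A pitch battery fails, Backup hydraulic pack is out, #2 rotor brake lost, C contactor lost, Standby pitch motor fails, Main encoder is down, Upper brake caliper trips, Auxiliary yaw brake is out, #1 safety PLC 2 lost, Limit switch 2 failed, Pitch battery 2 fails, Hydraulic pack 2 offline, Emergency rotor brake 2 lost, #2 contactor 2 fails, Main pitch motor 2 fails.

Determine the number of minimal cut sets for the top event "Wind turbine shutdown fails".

Safety chain inoperative [AND]: one cut set from each child combined → 1 × 1 × 1 = 1 cut set(s).
Rotor brake down [AND]: one cut set from each child combined → 1 × 1 × 1 = 1 cut set(s).
Yaw brake down [OR]: union of children's cut sets → 3 cut set(s).
Pitch system down [OR]: union of children's cut sets → 6 cut set(s).
Converter path lost [OR]: union of children's cut sets → 8 cut set(s).
Emergency stop fails [OR]: union of children's cut sets → 2 cut set(s).
Safety chain 2 inoperative [OR]: union of children's cut sets → 2 cut set(s).
Wind turbine shutdown fails [OR]: union of children's cut sets → 13 cut set(s).

13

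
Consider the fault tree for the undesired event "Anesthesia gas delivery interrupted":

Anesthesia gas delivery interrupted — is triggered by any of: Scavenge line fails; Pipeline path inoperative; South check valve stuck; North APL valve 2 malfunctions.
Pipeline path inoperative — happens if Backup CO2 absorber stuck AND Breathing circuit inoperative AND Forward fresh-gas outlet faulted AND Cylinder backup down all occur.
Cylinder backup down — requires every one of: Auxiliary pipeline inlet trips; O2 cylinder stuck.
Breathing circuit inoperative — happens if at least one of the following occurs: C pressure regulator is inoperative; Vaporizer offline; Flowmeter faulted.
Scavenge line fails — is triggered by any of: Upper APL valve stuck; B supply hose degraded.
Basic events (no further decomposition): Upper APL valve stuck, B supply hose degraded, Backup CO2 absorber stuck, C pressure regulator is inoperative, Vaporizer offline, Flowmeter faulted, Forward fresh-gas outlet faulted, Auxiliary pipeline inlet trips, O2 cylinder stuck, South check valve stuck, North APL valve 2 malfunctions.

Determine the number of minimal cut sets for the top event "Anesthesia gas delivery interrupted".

7

Scavenge line fails [OR]: union of children's cut sets → 2 cut set(s).
Breathing circuit inoperative [OR]: union of children's cut sets → 3 cut set(s).
Cylinder backup down [AND]: one cut set from each child combined → 1 × 1 = 1 cut set(s).
Pipeline path inoperative [AND]: one cut set from each child combined → 1 × 3 × 1 × 1 = 3 cut set(s).
Anesthesia gas delivery interrupted [OR]: union of children's cut sets → 7 cut set(s).
Minimal cut sets: {Upper APL valve stuck}; {B supply hose degraded}; {Auxiliary pipeline inlet trips, Backup CO2 absorber stuck, C pressure regulator is inoperative, Forward fresh-gas outlet faulted, O2 cylinder stuck}; {Auxiliary pipeline inlet trips, Backup CO2 absorber stuck, Forward fresh-gas outlet faulted, O2 cylinder stuck, Vaporizer offline}; {Auxiliary pipeline inlet trips, Backup CO2 absorber stuck, Flowmeter faulted, Forward fresh-gas outlet faulted, O2 cylinder stuck}; {South check valve stuck}; {North APL valve 2 malfunctions}.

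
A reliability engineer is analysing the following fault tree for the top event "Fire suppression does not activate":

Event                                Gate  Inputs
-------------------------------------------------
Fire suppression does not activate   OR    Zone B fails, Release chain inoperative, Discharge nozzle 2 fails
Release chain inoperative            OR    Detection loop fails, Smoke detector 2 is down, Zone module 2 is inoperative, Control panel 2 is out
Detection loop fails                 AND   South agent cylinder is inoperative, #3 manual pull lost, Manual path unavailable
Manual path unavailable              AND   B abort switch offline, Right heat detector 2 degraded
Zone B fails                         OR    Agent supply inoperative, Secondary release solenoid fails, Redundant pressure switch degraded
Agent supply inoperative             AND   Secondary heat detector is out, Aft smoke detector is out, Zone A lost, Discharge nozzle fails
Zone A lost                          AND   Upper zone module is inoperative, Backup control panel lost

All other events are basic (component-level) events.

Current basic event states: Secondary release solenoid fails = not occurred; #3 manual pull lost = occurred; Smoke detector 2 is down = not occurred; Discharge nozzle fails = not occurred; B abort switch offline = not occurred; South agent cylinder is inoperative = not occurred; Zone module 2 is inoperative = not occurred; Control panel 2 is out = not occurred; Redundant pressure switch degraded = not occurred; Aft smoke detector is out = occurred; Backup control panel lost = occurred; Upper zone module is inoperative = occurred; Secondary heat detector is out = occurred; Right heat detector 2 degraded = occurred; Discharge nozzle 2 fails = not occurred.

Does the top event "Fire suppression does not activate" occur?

No

Zone A lost [AND]: Upper zone module is inoperative=occurs, Backup control panel lost=occurs → all inputs occur → occurs.
Agent supply inoperative [AND]: Secondary heat detector is out=occurs, Aft smoke detector is out=occurs, Zone A lost=occurs, Discharge nozzle fails=not → not all inputs occur → does not occur.
Zone B fails [OR]: Agent supply inoperative=not, Secondary release solenoid fails=not, Redundant pressure switch degraded=not → no input occurs → does not occur.
Manual path unavailable [AND]: B abort switch offline=not, Right heat detector 2 degraded=occurs → not all inputs occur → does not occur.
Detection loop fails [AND]: South agent cylinder is inoperative=not, #3 manual pull lost=occurs, Manual path unavailable=not → not all inputs occur → does not occur.
Release chain inoperative [OR]: Detection loop fails=not, Smoke detector 2 is down=not, Zone module 2 is inoperative=not, Control panel 2 is out=not → no input occurs → does not occur.
Fire suppression does not activate [OR]: Zone B fails=not, Release chain inoperative=not, Discharge nozzle 2 fails=not → no input occurs → does not occur.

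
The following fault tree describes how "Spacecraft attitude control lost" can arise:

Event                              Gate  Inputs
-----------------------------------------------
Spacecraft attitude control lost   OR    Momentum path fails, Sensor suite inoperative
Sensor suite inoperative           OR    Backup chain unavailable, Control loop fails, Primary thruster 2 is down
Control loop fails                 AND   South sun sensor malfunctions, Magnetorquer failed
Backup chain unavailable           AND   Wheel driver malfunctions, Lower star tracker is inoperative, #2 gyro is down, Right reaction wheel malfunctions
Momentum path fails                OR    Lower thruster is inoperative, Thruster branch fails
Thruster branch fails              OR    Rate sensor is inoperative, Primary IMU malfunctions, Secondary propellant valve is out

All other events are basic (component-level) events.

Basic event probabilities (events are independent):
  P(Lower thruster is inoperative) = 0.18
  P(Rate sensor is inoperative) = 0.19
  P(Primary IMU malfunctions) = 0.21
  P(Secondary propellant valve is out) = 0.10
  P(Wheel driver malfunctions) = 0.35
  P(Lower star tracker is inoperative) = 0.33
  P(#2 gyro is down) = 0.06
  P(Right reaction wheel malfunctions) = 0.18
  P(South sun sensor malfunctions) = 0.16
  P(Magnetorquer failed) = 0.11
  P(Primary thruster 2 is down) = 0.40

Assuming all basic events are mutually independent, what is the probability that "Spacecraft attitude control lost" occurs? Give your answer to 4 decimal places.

0.7220

P(Thruster branch fails) [OR] = 1 − (1−0.19) × (1−0.21) × (1−0.10) = 0.424090
P(Momentum path fails) [OR] = 1 − (1−0.18) × (1−0.424090) = 0.527754
P(Backup chain unavailable) [AND] = 0.35 × 0.33 × 0.06 × 0.18 = 0.001247
P(Control loop fails) [AND] = 0.16 × 0.11 = 0.017600
P(Sensor suite inoperative) [OR] = 1 − (1−0.001247) × (1−0.017600) × (1−0.40) = 0.411295
P(Spacecraft attitude control lost) [OR] = 1 − (1−0.527754) × (1−0.411295) = 0.721986
Rounded to 4 decimal places: P(Spacecraft attitude control lost) ≈ 0.7220.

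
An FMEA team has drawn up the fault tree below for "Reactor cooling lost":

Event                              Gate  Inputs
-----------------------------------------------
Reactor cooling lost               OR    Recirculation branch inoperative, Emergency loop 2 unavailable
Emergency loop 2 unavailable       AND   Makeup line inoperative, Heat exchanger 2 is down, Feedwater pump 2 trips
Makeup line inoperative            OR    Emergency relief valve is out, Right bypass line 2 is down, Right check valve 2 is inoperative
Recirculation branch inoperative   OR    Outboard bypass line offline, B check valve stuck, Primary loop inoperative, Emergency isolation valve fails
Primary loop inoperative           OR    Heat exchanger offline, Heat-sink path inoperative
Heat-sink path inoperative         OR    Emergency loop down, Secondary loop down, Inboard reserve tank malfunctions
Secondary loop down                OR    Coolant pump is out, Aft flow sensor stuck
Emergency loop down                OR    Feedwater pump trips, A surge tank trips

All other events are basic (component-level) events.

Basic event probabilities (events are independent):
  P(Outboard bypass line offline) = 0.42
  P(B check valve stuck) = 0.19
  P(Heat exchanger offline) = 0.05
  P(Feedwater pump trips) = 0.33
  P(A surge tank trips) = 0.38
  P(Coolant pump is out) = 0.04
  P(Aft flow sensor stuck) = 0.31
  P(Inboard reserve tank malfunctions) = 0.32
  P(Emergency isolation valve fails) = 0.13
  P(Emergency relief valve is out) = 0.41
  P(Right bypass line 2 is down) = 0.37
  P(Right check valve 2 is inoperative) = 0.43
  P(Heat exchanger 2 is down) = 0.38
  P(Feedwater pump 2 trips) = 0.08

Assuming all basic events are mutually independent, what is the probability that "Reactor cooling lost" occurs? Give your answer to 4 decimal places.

0.9291

P(Emergency loop down) [OR] = 1 − (1−0.33) × (1−0.38) = 0.584600
P(Secondary loop down) [OR] = 1 − (1−0.04) × (1−0.31) = 0.337600
P(Heat-sink path inoperative) [OR] = 1 − (1−0.584600) × (1−0.337600) × (1−0.32) = 0.812891
P(Primary loop inoperative) [OR] = 1 − (1−0.05) × (1−0.812891) = 0.822246
P(Recirculation branch inoperative) [OR] = 1 − (1−0.42) × (1−0.19) × (1−0.822246) × (1−0.13) = 0.927347
P(Makeup line inoperative) [OR] = 1 − (1−0.41) × (1−0.37) × (1−0.43) = 0.788131
P(Emergency loop 2 unavailable) [AND] = 0.788131 × 0.38 × 0.08 = 0.023959
P(Reactor cooling lost) [OR] = 1 − (1−0.927347) × (1−0.023959) = 0.929088
Rounded to 4 decimal places: P(Reactor cooling lost) ≈ 0.9291.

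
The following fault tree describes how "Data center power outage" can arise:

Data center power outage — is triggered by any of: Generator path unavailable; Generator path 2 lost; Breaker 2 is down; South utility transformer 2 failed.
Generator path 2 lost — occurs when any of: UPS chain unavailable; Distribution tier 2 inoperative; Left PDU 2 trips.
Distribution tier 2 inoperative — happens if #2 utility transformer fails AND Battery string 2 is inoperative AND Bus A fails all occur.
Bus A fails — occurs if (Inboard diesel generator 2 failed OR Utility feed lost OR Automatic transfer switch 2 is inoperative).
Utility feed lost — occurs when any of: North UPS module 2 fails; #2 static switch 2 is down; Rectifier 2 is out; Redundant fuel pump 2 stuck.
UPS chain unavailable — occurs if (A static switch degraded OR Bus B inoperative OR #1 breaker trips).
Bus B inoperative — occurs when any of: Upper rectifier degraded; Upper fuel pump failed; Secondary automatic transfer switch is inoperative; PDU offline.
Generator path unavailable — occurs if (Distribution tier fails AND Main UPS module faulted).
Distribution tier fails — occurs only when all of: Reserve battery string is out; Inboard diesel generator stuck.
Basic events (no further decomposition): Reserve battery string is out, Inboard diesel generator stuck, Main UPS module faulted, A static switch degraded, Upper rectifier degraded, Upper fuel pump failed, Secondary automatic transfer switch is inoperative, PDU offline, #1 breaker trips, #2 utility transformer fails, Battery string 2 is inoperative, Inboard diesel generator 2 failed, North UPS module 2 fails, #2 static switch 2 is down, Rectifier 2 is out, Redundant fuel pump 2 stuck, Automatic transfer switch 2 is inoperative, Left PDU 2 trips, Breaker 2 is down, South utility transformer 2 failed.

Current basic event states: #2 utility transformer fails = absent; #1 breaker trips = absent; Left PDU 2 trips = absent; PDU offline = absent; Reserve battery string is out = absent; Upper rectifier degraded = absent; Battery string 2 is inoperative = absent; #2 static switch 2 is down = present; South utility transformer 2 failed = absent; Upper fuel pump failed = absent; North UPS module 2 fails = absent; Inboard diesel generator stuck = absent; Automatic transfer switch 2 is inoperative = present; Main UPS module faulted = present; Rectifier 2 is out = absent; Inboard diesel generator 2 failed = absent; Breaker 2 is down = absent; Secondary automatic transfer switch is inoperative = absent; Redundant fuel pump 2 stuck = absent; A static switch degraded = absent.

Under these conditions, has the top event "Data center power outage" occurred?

No

Distribution tier fails [AND]: Reserve battery string is out=not, Inboard diesel generator stuck=not → not all inputs occur → does not occur.
Generator path unavailable [AND]: Distribution tier fails=not, Main UPS module faulted=occurs → not all inputs occur → does not occur.
Bus B inoperative [OR]: Upper rectifier degraded=not, Upper fuel pump failed=not, Secondary automatic transfer switch is inoperative=not, PDU offline=not → no input occurs → does not occur.
UPS chain unavailable [OR]: A static switch degraded=not, Bus B inoperative=not, #1 breaker trips=not → no input occurs → does not occur.
Utility feed lost [OR]: North UPS module 2 fails=not, #2 static switch 2 is down=occurs, Rectifier 2 is out=not, Redundant fuel pump 2 stuck=not → at least one input occurs → occurs.
Bus A fails [OR]: Inboard diesel generator 2 failed=not, Utility feed lost=occurs, Automatic transfer switch 2 is inoperative=occurs → at least one input occurs → occurs.
Distribution tier 2 inoperative [AND]: #2 utility transformer fails=not, Battery string 2 is inoperative=not, Bus A fails=occurs → not all inputs occur → does not occur.
Generator path 2 lost [OR]: UPS chain unavailable=not, Distribution tier 2 inoperative=not, Left PDU 2 trips=not → no input occurs → does not occur.
Data center power outage [OR]: Generator path unavailable=not, Generator path 2 lost=not, Breaker 2 is down=not, South utility transformer 2 failed=not → no input occurs → does not occur.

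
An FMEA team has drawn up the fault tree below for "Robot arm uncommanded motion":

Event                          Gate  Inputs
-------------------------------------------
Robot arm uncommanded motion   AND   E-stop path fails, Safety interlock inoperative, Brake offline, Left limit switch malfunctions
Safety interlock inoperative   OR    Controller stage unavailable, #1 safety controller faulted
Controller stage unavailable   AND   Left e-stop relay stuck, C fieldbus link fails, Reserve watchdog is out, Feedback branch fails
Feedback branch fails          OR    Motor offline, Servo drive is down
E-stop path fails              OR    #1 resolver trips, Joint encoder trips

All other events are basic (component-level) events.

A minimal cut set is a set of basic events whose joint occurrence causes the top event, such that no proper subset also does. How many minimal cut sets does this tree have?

E-stop path fails [OR]: union of children's cut sets → 2 cut set(s).
Feedback branch fails [OR]: union of children's cut sets → 2 cut set(s).
Controller stage unavailable [AND]: one cut set from each child combined → 1 × 1 × 1 × 2 = 2 cut set(s).
Safety interlock inoperative [OR]: union of children's cut sets → 3 cut set(s).
Robot arm uncommanded motion [AND]: one cut set from each child combined → 2 × 3 × 1 × 1 = 6 cut set(s).
Minimal cut sets: {#1 resolver trips, Brake offline, C fieldbus link fails, Left e-stop relay stuck, Left limit switch malfunctions, Motor offline, Reserve watchdog is out}; {#1 resolver trips, Brake offline, C fieldbus link fails, Left e-stop relay stuck, Left limit switch malfunctions, Reserve watchdog is out, Servo drive is down}; {#1 resolver trips, #1 safety controller faulted, Brake offline, Left limit switch malfunctions}; {Brake offline, C fieldbus link fails, Joint encoder trips, Left e-stop relay stuck, Left limit switch malfunctions, Motor offline, Reserve watchdog is out}; {Brake offline, C fieldbus link fails, Joint encoder trips, Left e-stop relay stuck, Left limit switch malfunctions, Reserve watchdog is out, Servo drive is down}; {#1 safety controller faulted, Brake offline, Joint encoder trips, Left limit switch malfunctions}.

6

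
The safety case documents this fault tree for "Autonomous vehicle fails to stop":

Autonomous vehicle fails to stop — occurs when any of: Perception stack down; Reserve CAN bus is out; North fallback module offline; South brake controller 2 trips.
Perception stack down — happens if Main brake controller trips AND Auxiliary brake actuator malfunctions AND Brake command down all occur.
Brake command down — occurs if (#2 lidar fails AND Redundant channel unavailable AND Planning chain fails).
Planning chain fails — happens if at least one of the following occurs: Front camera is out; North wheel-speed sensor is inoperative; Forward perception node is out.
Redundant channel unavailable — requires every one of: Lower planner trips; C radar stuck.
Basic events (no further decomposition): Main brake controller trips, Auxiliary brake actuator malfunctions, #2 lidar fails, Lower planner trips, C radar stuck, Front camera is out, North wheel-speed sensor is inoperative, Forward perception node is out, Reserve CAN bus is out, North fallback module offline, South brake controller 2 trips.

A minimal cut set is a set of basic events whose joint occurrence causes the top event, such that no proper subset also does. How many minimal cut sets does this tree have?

6

Redundant channel unavailable [AND]: one cut set from each child combined → 1 × 1 = 1 cut set(s).
Planning chain fails [OR]: union of children's cut sets → 3 cut set(s).
Brake command down [AND]: one cut set from each child combined → 1 × 1 × 3 = 3 cut set(s).
Perception stack down [AND]: one cut set from each child combined → 1 × 1 × 3 = 3 cut set(s).
Autonomous vehicle fails to stop [OR]: union of children's cut sets → 6 cut set(s).
Minimal cut sets: {#2 lidar fails, Auxiliary brake actuator malfunctions, C radar stuck, Front camera is out, Lower planner trips, Main brake controller trips}; {#2 lidar fails, Auxiliary brake actuator malfunctions, C radar stuck, Lower planner trips, Main brake controller trips, North wheel-speed sensor is inoperative}; {#2 lidar fails, Auxiliary brake actuator malfunctions, C radar stuck, Forward perception node is out, Lower planner trips, Main brake controller trips}; {Reserve CAN bus is out}; {North fallback module offline}; {South brake controller 2 trips}.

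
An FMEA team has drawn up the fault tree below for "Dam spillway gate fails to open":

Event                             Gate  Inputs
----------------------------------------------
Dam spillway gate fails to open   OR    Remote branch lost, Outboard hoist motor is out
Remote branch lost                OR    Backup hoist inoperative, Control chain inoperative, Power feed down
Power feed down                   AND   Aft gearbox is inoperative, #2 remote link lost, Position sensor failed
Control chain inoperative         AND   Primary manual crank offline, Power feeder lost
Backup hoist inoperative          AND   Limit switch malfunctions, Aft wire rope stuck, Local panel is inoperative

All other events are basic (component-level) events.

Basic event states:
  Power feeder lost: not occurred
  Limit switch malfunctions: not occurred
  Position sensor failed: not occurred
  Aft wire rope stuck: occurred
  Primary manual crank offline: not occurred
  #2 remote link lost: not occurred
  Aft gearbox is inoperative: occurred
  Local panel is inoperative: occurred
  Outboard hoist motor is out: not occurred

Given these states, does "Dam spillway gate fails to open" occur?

No

Backup hoist inoperative [AND]: Limit switch malfunctions=not, Aft wire rope stuck=occurs, Local panel is inoperative=occurs → not all inputs occur → does not occur.
Control chain inoperative [AND]: Primary manual crank offline=not, Power feeder lost=not → not all inputs occur → does not occur.
Power feed down [AND]: Aft gearbox is inoperative=occurs, #2 remote link lost=not, Position sensor failed=not → not all inputs occur → does not occur.
Remote branch lost [OR]: Backup hoist inoperative=not, Control chain inoperative=not, Power feed down=not → no input occurs → does not occur.
Dam spillway gate fails to open [OR]: Remote branch lost=not, Outboard hoist motor is out=not → no input occurs → does not occur.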